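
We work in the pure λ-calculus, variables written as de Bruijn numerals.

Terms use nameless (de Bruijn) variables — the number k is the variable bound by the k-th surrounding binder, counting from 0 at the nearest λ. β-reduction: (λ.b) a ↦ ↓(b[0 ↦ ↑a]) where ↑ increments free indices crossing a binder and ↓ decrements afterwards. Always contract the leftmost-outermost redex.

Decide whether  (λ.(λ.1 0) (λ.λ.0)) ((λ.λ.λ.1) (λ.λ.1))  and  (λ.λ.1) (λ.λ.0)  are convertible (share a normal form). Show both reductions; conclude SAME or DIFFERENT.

Answer: SAME — A ⇓ λ.λ.λ.0, B ⇓ λ.λ.λ.0

Working:
Term A:
  start: (λ.(λ.1 0) (λ.λ.0)) ((λ.λ.λ.1) (λ.λ.1))
  →1  (λ.(λ.λ.λ.1) (λ.λ.1) 0) (λ.λ.0)
  →2  (λ.λ.λ.1) (λ.λ.1) (λ.λ.0)
  →3  (λ.λ.1) (λ.λ.0)
  →4  λ.λ.λ.0

Term B:
  start: (λ.λ.1) (λ.λ.0)
  →1  λ.λ.λ.0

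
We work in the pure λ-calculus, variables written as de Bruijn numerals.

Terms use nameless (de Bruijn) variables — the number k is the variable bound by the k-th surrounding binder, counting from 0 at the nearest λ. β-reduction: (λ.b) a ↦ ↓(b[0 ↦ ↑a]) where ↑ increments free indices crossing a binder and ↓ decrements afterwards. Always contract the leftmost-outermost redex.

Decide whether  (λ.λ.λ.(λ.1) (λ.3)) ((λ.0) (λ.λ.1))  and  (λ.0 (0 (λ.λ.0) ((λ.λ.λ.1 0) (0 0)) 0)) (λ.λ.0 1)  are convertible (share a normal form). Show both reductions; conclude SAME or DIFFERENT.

Answer: DIFFERENT — A ⇓ λ.λ.0, B ⇓ λ.0 (λ.0)

Working:
Term A:
  start: (λ.λ.λ.(λ.1) (λ.3)) ((λ.0) (λ.λ.1))
  [1] λ.λ.(λ.1) (λ.(λ.0) (λ.λ.1))
  [2] λ.λ.0

Term B:
  start: (λ.0 (0 (λ.λ.0) ((λ.λ.λ.1 0) (0 0)) 0)) (λ.λ.0 1)
  [1] (λ.λ.0 1) ((λ.λ.0 1) (λ.λ.0) ((λ.λ.λ.1 0) ((λ.λ.0 1) (λ.λ.0 1))) (λ.λ.0 1))
  [2] λ.0 ((λ.λ.0 1) (λ.λ.0) ((λ.λ.λ.1 0) ((λ.λ.0 1) (λ.λ.0 1))) (λ.λ.0 1))
  [3] λ.0 ((λ.0 (λ.λ.0)) ((λ.λ.λ.1 0) ((λ.λ.0 1) (λ.λ.0 1))) (λ.λ.0 1))
  [4] λ.0 ((λ.λ.λ.1 0) ((λ.λ.0 1) (λ.λ.0 1)) (λ.λ.0) (λ.λ.0 1))
  [5] λ.0 ((λ.λ.1 0) (λ.λ.0) (λ.λ.0 1))
  [6] λ.0 ((λ.(λ.λ.0) 0) (λ.λ.0 1))
  [7] λ.0 ((λ.λ.0) (λ.λ.0 1))
  [8] λ.0 (λ.0)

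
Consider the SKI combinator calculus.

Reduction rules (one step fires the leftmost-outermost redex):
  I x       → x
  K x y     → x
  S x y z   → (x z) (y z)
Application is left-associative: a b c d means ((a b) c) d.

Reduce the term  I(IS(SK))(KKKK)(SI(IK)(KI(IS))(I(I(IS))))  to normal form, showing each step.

Answer: normal form = K  (in 7 steps)

Reduction:
  start: I(IS(SK))(KKKK)(SI(IK)(KI(IS))(I(I(IS))))
  [1] IS(SK)(KKKK)(SI(IK)(KI(IS))(I(I(IS))))
  [2] S(SK)(KKKK)(SI(IK)(KI(IS))(I(I(IS))))
  [3] SK(SI(IK)(KI(IS))(I(I(IS))))(KKKK(SI(IK)(KI(IS))(I(I(IS)))))
  [4] K(KKKK(SI(IK)(KI(IS))(I(I(IS)))))(SI(IK)(KI(IS))(I(I(IS)))(KKKK(SI(IK)(KI(IS))(I(I(IS))))))
  [5] KKKK(SI(IK)(KI(IS))(I(I(IS))))
  [6] KK(SI(IK)(KI(IS))(I(I(IS))))
  [7] K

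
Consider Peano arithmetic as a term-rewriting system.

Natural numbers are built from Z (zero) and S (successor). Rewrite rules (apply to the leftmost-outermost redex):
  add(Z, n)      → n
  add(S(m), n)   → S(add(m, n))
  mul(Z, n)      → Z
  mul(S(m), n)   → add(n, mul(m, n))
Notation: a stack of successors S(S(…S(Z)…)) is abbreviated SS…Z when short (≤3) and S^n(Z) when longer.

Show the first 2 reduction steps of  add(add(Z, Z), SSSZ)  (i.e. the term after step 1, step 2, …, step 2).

Answer: after 2 steps: SSSZ

Reduction:
  start: add(add(Z, Z), SSSZ)
  step 1: add(Z, SSSZ)
  step 2: SSSZ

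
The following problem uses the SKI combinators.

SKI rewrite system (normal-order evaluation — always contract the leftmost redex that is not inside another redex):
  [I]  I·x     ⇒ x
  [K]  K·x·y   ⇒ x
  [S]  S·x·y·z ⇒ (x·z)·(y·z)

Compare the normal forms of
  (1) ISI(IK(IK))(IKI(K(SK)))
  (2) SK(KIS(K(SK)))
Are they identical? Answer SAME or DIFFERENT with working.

Term A:
  start: ISI(IK(IK))(IKI(K(SK)))
  [1] SI(IK(IK))(IKI(K(SK)))
  [2] I(IKI(K(SK)))(IK(IK)(IKI(K(SK))))
  [3] IKI(K(SK))(IK(IK)(IKI(K(SK))))
  [4] KI(K(SK))(IK(IK)(IKI(K(SK))))
  [5] I(IK(IK)(IKI(K(SK))))
  [6] IK(IK)(IKI(K(SK)))
  [7] K(IK)(IKI(K(SK)))
  [8] IK
  [9] K

Term B:
  start: SK(KIS(K(SK)))
  [1] SK(I(K(SK)))
  [2] SK(K(SK))

Answer: DIFFERENT — A ⇓ K, B ⇓ SK(K(SK))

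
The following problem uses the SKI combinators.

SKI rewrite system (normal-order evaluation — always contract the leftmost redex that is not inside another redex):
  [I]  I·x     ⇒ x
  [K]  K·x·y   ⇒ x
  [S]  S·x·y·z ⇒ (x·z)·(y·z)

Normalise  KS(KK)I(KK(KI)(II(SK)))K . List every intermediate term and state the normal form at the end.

  start: KS(KK)I(KK(KI)(II(SK)))K
  [1] SI(KK(KI)(II(SK)))K
  [2] IK(KK(KI)(II(SK))K)
  [3] K(KK(KI)(II(SK))K)
  [4] K(K(II(SK))K)
  [5] K(II(SK))
  [6] K(I(SK))
  [7] K(SK)

Answer: normal form = K(SK)  (in 7 steps)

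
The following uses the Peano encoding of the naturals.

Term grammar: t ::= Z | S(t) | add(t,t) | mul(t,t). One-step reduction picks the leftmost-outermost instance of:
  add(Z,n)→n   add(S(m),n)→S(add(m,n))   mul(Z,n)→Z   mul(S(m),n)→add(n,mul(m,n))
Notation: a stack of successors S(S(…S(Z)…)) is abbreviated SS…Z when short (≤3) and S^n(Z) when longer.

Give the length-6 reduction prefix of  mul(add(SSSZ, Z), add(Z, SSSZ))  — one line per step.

Answer: after 6 steps: S(S(S(add(Z, mul(add(SSZ, Z), add(Z, SSSZ))))))

Reduction:
  start: mul(add(SSSZ, Z), add(Z, SSSZ))
  →1  mul(S(add(SSZ, Z)), add(Z, SSSZ))
  →2  add(add(Z, SSSZ), mul(add(SSZ, Z), add(Z, SSSZ)))
  →3  add(SSSZ, mul(add(SSZ, Z), add(Z, SSSZ)))
  →4  S(add(SSZ, mul(add(SSZ, Z), add(Z, SSSZ))))
  →5  S(S(add(SZ, mul(add(SSZ, Z), add(Z, SSSZ)))))
  →6  S(S(S(add(Z, mul(add(SSZ, Z), add(Z, SSSZ))))))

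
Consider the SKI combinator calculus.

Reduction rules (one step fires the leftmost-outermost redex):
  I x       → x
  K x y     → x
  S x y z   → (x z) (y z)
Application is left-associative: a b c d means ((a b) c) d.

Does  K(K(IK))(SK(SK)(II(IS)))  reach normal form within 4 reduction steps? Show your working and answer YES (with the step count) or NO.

Answer: YES — reaches normal form KK in 2 ≤ 4 steps

Reduction:
  start: K(K(IK))(SK(SK)(II(IS)))
  →1  K(IK)
  →2  KK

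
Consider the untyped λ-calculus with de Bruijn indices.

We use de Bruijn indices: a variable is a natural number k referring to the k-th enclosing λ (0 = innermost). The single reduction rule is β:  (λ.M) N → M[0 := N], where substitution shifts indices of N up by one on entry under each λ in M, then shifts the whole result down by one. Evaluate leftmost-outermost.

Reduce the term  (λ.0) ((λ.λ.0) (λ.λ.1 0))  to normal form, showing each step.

Answer: normal form = λ.0  (in 2 steps)

Derivation:
  start: (λ.0) ((λ.λ.0) (λ.λ.1 0))
  →1  (λ.λ.0) (λ.λ.1 0)
  →2  λ.0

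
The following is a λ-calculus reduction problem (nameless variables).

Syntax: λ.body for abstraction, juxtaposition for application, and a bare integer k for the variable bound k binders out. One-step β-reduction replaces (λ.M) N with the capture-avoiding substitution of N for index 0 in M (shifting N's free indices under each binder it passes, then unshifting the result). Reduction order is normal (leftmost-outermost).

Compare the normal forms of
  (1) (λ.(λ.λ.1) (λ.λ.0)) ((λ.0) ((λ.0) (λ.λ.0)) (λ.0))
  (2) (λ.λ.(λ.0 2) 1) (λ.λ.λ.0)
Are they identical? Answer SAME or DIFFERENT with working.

Answer: SAME — A ⇓ λ.λ.λ.0, B ⇓ λ.λ.λ.0

Reduction:
Term A:
  start: (λ.(λ.λ.1) (λ.λ.0)) ((λ.0) ((λ.0) (λ.λ.0)) (λ.0))
  step 1: (λ.λ.1) (λ.λ.0)
  step 2: λ.λ.λ.0

Term B:
  start: (λ.λ.(λ.0 2) 1) (λ.λ.λ.0)
  step 1: λ.(λ.0 (λ.λ.λ.0)) (λ.λ.λ.0)
  step 2: λ.(λ.λ.λ.0) (λ.λ.λ.0)
  step 3: λ.λ.λ.0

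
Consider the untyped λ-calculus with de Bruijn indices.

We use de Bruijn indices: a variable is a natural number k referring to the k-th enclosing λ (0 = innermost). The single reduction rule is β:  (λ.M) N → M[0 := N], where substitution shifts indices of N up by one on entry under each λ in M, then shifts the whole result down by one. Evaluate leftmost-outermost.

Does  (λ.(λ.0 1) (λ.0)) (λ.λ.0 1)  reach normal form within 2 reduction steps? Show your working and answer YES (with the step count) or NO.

Answer: NO — after 2 steps the term is (λ.0) (λ.λ.0 1), not yet normal

Reduction:
  start: (λ.(λ.0 1) (λ.0)) (λ.λ.0 1)
  step 1: (λ.0 (λ.λ.0 1)) (λ.0)
  step 2: (λ.0) (λ.λ.0 1)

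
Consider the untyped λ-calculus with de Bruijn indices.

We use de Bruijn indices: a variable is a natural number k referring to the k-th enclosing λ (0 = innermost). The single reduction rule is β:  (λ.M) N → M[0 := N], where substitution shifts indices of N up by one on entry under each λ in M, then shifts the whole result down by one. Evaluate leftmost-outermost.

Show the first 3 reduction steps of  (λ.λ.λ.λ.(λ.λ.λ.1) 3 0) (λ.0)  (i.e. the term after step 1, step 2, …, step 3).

Answer: after 3 steps: λ.λ.λ.λ.1

Derivation:
  start: (λ.λ.λ.λ.(λ.λ.λ.1) 3 0) (λ.0)
  [1] λ.λ.λ.(λ.λ.λ.1) (λ.0) 0
  [2] λ.λ.λ.(λ.λ.1) 0
  [3] λ.λ.λ.λ.1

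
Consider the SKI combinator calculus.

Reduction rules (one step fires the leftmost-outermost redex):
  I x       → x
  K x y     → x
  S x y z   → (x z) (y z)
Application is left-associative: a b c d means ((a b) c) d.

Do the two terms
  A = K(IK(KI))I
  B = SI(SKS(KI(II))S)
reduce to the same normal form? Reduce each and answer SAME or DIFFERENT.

Term A:
  start: K(IK(KI))I
  →1  IK(KI)
  →2  K(KI)

Term B:
  start: SI(SKS(KI(II))S)
  →1  SI(K(KI(II))(S(KI(II)))S)
  →2  SI(KI(II)S)
  →3  SI(IS)
  →4  SIS

Answer: DIFFERENT — A ⇓ K(KI), B ⇓ SIS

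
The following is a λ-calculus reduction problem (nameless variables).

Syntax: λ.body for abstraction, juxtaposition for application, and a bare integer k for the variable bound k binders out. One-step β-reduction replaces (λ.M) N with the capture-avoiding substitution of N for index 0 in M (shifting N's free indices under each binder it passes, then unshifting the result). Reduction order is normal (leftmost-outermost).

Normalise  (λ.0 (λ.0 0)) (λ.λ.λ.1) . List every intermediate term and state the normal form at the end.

Answer: normal form = λ.λ.1  (in 2 steps)

Reduction:
  start: (λ.0 (λ.0 0)) (λ.λ.λ.1)
  step 1: (λ.λ.λ.1) (λ.0 0)
  step 2: λ.λ.1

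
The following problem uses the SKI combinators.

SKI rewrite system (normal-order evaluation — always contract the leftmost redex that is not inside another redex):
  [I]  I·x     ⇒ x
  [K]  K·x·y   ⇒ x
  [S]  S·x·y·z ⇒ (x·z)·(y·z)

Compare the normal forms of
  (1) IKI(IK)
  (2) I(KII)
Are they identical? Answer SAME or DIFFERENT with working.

Answer: SAME — A ⇓ I, B ⇓ I

Working:
Term A:
  start: IKI(IK)
  [1] KI(IK)
  [2] I

Term B:
  start: I(KII)
  [1] KII
  [2] I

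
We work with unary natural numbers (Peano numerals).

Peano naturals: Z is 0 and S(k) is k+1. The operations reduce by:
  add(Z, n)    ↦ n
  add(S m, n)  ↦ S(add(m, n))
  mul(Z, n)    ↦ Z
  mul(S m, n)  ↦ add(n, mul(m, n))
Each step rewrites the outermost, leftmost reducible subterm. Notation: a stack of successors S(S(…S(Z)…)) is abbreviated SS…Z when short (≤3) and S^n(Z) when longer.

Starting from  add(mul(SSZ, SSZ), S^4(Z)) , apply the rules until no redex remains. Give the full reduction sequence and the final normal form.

Answer: normal form = S^8(Z)  (in 14 steps)

Working:
  start: add(mul(SSZ, SSZ), S^4(Z))
  →1  add(add(SSZ, mul(SZ, SSZ)), S^4(Z))
  →2  add(S(add(SZ, mul(SZ, SSZ))), S^4(Z))
  →3  S(add(add(SZ, mul(SZ, SSZ)), S^4(Z)))
  →4  S(add(S(add(Z, mul(SZ, SSZ))), S^4(Z)))
  →5  S(S(add(add(Z, mul(SZ, SSZ)), S^4(Z))))
  →6  S(S(add(mul(SZ, SSZ), S^4(Z))))
  →7  S(S(add(add(SSZ, mul(Z, SSZ)), S^4(Z))))
  →8  S(S(add(S(add(SZ, mul(Z, SSZ))), S^4(Z))))
  →9  S(S(S(add(add(SZ, mul(Z, SSZ)), S^4(Z)))))
  →10  S(S(S(add(S(add(Z, mul(Z, SSZ))), S^4(Z)))))
  →11  S(S(S(S(add(add(Z, mul(Z, SSZ)), S^4(Z))))))
  →12  S(S(S(S(add(mul(Z, SSZ), S^4(Z))))))
  →13  S(S(S(S(add(Z, S^4(Z))))))
  →14  S^8(Z)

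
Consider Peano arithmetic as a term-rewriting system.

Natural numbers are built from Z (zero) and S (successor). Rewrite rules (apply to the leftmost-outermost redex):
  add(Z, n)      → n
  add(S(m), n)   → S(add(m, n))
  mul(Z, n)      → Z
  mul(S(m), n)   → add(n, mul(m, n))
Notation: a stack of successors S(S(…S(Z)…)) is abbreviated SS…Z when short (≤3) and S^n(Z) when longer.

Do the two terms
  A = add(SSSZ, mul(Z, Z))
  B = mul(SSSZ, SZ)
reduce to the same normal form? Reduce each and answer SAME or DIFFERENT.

Answer: SAME — A ⇓ SSSZ, B ⇓ SSSZ

Derivation:
Term A:
  start: add(SSSZ, mul(Z, Z))
  [1] S(add(SSZ, mul(Z, Z)))
  [2] S(S(add(SZ, mul(Z, Z))))
  [3] S(S(S(add(Z, mul(Z, Z)))))
  [4] S(S(S(mul(Z, Z))))
  [5] SSSZ

Term B:
  start: mul(SSSZ, SZ)
  [1] add(SZ, mul(SSZ, SZ))
  [2] S(add(Z, mul(SSZ, SZ)))
  [3] S(mul(SSZ, SZ))
  [4] S(add(SZ, mul(SZ, SZ)))
  [5] S(S(add(Z, mul(SZ, SZ))))
  [6] S(S(mul(SZ, SZ)))
  [7] S(S(add(SZ, mul(Z, SZ))))
  [8] S(S(S(add(Z, mul(Z, SZ)))))
  [9] S(S(S(mul(Z, SZ))))
  [10] SSSZ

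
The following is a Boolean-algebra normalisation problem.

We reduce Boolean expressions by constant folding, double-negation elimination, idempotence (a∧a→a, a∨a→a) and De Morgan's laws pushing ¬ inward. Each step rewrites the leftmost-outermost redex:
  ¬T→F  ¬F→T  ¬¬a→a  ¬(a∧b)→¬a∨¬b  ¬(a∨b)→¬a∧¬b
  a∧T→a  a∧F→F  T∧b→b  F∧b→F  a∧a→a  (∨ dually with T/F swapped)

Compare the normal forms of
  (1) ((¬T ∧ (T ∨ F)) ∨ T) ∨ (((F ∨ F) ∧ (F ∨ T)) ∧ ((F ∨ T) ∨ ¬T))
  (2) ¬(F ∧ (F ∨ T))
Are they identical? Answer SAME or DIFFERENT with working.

Answer: SAME — A ⇓ T, B ⇓ T

Working:
Term A:
  start: ((¬T ∧ (T ∨ F)) ∨ T) ∨ (((F ∨ F) ∧ (F ∨ T)) ∧ ((F ∨ T) ∨ ¬T))
  [1] T ∨ (((F ∨ F) ∧ (F ∨ T)) ∧ ((F ∨ T) ∨ ¬T))
  [2] T

Term B:
  start: ¬(F ∧ (F ∨ T))
  [1] ¬F ∨ ¬(F ∨ T)
  [2] T ∨ ¬(F ∨ T)
  [3] T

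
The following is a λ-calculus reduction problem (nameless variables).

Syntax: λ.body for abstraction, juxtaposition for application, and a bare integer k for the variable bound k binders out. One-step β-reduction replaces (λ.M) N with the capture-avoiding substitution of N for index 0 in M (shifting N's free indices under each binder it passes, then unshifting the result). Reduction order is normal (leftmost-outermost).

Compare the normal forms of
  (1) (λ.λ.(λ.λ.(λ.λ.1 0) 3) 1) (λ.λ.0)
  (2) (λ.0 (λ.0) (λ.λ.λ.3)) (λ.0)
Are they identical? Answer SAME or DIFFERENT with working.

Term A:
  start: (λ.λ.(λ.λ.(λ.λ.1 0) 3) 1) (λ.λ.0)
  step 1: λ.(λ.λ.(λ.λ.1 0) (λ.λ.0)) (λ.λ.0)
  step 2: λ.λ.(λ.λ.1 0) (λ.λ.0)
  step 3: λ.λ.λ.(λ.λ.0) 0
  step 4: λ.λ.λ.λ.0

Term B:
  start: (λ.0 (λ.0) (λ.λ.λ.3)) (λ.0)
  step 1: (λ.0) (λ.0) (λ.λ.λ.λ.0)
  step 2: (λ.0) (λ.λ.λ.λ.0)
  step 3: λ.λ.λ.λ.0

Answer: SAME — A ⇓ λ.λ.λ.λ.0, B ⇓ λ.λ.λ.λ.0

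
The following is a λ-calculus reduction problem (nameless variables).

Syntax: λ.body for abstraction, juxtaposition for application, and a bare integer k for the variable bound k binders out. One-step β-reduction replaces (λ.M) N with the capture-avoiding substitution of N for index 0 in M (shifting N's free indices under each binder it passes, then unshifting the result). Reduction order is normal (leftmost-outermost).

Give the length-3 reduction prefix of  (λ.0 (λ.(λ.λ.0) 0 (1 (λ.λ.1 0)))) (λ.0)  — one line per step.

Answer: after 3 steps: λ.(λ.0) ((λ.0) (λ.λ.1 0))

Derivation:
  start: (λ.0 (λ.(λ.λ.0) 0 (1 (λ.λ.1 0)))) (λ.0)
  [1] (λ.0) (λ.(λ.λ.0) 0 ((λ.0) (λ.λ.1 0)))
  [2] λ.(λ.λ.0) 0 ((λ.0) (λ.λ.1 0))
  [3] λ.(λ.0) ((λ.0) (λ.λ.1 0))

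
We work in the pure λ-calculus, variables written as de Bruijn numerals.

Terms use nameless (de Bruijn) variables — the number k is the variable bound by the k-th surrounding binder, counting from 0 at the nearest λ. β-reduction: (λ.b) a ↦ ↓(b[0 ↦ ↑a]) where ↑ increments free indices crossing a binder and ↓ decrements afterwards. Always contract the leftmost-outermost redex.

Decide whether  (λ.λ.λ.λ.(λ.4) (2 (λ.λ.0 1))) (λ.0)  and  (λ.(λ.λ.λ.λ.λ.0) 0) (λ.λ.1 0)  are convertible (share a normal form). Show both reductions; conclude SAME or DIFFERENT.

Answer: SAME — A ⇓ λ.λ.λ.λ.0, B ⇓ λ.λ.λ.λ.0

Reduction:
Term A:
  start: (λ.λ.λ.λ.(λ.4) (2 (λ.λ.0 1))) (λ.0)
  [1] λ.λ.λ.(λ.λ.0) (2 (λ.λ.0 1))
  [2] λ.λ.λ.λ.0

Term B:
  start: (λ.(λ.λ.λ.λ.λ.0) 0) (λ.λ.1 0)
  [1] (λ.λ.λ.λ.λ.0) (λ.λ.1 0)
  [2] λ.λ.λ.λ.0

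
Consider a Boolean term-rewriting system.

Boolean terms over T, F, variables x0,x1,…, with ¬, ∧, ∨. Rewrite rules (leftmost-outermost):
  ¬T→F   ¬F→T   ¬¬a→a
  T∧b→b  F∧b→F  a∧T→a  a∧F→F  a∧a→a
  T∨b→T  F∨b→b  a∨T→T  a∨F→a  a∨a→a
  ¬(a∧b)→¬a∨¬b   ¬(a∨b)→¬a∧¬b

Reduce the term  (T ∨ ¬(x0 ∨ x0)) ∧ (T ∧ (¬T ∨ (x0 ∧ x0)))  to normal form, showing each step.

Answer: normal form = x0  (in 6 steps)

Derivation:
  start: (T ∨ ¬(x0 ∨ x0)) ∧ (T ∧ (¬T ∨ (x0 ∧ x0)))
  [1] T ∧ (T ∧ (¬T ∨ (x0 ∧ x0)))
  [2] T ∧ (¬T ∨ (x0 ∧ x0))
  [3] ¬T ∨ (x0 ∧ x0)
  [4] F ∨ (x0 ∧ x0)
  [5] x0 ∧ x0
  [6] x0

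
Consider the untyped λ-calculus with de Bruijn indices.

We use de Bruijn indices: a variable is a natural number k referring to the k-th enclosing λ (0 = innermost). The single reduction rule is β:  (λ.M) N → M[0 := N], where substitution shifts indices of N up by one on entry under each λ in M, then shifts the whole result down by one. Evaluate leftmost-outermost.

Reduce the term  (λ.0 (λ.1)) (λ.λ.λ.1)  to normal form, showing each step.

Answer: normal form = λ.λ.1  (in 2 steps)

Derivation:
  start: (λ.0 (λ.1)) (λ.λ.λ.1)
  →1  (λ.λ.λ.1) (λ.λ.λ.λ.1)
  →2  λ.λ.1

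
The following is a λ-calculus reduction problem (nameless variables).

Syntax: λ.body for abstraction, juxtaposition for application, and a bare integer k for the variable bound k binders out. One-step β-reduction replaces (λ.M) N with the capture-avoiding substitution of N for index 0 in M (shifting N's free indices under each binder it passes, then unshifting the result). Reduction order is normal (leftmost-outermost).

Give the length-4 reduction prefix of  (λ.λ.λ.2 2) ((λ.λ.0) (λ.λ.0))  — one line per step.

  start: (λ.λ.λ.2 2) ((λ.λ.0) (λ.λ.0))
  →1  λ.λ.(λ.λ.0) (λ.λ.0) ((λ.λ.0) (λ.λ.0))
  →2  λ.λ.(λ.0) ((λ.λ.0) (λ.λ.0))
  →3  λ.λ.(λ.λ.0) (λ.λ.0)
  →4  λ.λ.λ.0

Answer: after 4 steps: λ.λ.λ.0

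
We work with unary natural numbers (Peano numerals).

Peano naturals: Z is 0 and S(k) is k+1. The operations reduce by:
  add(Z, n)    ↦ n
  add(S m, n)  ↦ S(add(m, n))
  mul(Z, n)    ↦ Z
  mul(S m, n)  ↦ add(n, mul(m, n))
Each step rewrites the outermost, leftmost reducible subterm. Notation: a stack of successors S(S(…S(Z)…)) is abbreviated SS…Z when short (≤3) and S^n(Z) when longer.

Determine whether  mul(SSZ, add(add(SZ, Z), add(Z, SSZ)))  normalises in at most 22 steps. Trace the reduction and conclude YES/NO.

Answer: YES — reaches normal form S^6(Z) in 21 ≤ 22 steps

Working:
  start: mul(SSZ, add(add(SZ, Z), add(Z, SSZ)))
  step 1: add(add(add(SZ, Z), add(Z, SSZ)), mul(SZ, add(add(SZ, Z), add(Z, SSZ))))
  step 2: add(add(S(add(Z, Z)), add(Z, SSZ)), mul(SZ, add(add(SZ, Z), add(Z, SSZ))))
  step 3: add(S(add(add(Z, Z), add(Z, SSZ))), mul(SZ, add(add(SZ, Z), add(Z, SSZ))))
  step 4: S(add(add(add(Z, Z), add(Z, SSZ)), mul(SZ, add(add(SZ, Z), add(Z, SSZ)))))
  step 5: S(add(add(Z, add(Z, SSZ)), mul(SZ, add(add(SZ, Z), add(Z, SSZ)))))
  step 6: S(add(add(Z, SSZ), mul(SZ, add(add(SZ, Z), add(Z, SSZ)))))
  step 7: S(add(SSZ, mul(SZ, add(add(SZ, Z), add(Z, SSZ)))))
  step 8: S(S(add(SZ, mul(SZ, add(add(SZ, Z), add(Z, SSZ))))))
  step 9: S(S(S(add(Z, mul(SZ, add(add(SZ, Z), add(Z, SSZ)))))))
  step 10: S(S(S(mul(SZ, add(add(SZ, Z), add(Z, SSZ))))))
  step 11: S(S(S(add(add(add(SZ, Z), add(Z, SSZ)), mul(Z, add(add(SZ, Z), add(Z, SSZ)))))))
  step 12: S(S(S(add(add(S(add(Z, Z)), add(Z, SSZ)), mul(Z, add(add(SZ, Z), add(Z, SSZ)))))))
  step 13: S(S(S(add(S(add(add(Z, Z), add(Z, SSZ))), mul(Z, add(add(SZ, Z), add(Z, SSZ)))))))
  step 14: S(S(S(S(add(add(add(Z, Z), add(Z, SSZ)), mul(Z, add(add(SZ, Z), add(Z, SSZ))))))))
  step 15: S(S(S(S(add(add(Z, add(Z, SSZ)), mul(Z, add(add(SZ, Z), add(Z, SSZ))))))))
  step 16: S(S(S(S(add(add(Z, SSZ), mul(Z, add(add(SZ, Z), add(Z, SSZ))))))))
  step 17: S(S(S(S(add(SSZ, mul(Z, add(add(SZ, Z), add(Z, SSZ))))))))
  step 18: S(S(S(S(S(add(SZ, mul(Z, add(add(SZ, Z), add(Z, SSZ)))))))))
  step 19: S(S(S(S(S(S(add(Z, mul(Z, add(add(SZ, Z), add(Z, SSZ))))))))))
  step 20: S(S(S(S(S(S(mul(Z, add(add(SZ, Z), add(Z, SSZ)))))))))
  step 21: S^6(Z)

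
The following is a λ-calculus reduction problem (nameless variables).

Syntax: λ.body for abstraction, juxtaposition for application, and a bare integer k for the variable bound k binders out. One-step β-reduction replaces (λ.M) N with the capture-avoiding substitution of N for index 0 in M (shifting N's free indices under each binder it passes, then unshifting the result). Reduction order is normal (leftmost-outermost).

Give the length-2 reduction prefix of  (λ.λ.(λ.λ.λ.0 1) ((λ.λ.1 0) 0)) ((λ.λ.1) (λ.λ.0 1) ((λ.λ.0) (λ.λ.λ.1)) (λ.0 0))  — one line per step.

  start: (λ.λ.(λ.λ.λ.0 1) ((λ.λ.1 0) 0)) ((λ.λ.1) (λ.λ.0 1) ((λ.λ.0) (λ.λ.λ.1)) (λ.0 0))
  [1] λ.(λ.λ.λ.0 1) ((λ.λ.1 0) 0)
  [2] λ.λ.λ.0 1

Answer: after 2 steps: λ.λ.λ.0 1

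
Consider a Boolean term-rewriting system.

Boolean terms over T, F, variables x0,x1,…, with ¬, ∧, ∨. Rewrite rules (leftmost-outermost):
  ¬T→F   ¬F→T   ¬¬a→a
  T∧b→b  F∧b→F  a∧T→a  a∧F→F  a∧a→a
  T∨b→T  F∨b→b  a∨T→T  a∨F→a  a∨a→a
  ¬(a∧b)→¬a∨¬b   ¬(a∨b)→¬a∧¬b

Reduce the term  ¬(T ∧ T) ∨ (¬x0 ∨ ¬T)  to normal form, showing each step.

Answer: normal form = ¬x0  (in 6 steps)

Working:
  start: ¬(T ∧ T) ∨ (¬x0 ∨ ¬T)
  step 1: (¬T ∨ ¬T) ∨ (¬x0 ∨ ¬T)
  step 2: ¬T ∨ (¬x0 ∨ ¬T)
  step 3: F ∨ (¬x0 ∨ ¬T)
  step 4: ¬x0 ∨ ¬T
  step 5: ¬x0 ∨ F
  step 6: ¬x0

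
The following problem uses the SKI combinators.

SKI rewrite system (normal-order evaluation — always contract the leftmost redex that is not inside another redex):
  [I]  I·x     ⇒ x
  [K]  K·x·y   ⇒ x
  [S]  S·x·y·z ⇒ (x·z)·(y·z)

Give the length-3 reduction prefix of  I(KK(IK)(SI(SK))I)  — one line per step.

  start: I(KK(IK)(SI(SK))I)
  [1] KK(IK)(SI(SK))I
  [2] K(SI(SK))I
  [3] SI(SK)

Answer: after 3 steps: SI(SK)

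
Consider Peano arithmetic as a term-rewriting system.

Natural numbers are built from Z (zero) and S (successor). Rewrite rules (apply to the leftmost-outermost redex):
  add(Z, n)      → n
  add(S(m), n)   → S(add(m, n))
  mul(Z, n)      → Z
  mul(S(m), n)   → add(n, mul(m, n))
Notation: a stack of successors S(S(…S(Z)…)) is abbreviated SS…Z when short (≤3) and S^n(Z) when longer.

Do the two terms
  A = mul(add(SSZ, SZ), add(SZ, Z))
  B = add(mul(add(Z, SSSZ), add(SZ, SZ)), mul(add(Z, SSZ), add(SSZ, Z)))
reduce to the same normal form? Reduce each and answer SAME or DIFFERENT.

Term A:
  start: mul(add(SSZ, SZ), add(SZ, Z))
  [1] mul(S(add(SZ, SZ)), add(SZ, Z))
  [2] add(add(SZ, Z), mul(add(SZ, SZ), add(SZ, Z)))
  [3] add(S(add(Z, Z)), mul(add(SZ, SZ), add(SZ, Z)))
  [4] S(add(add(Z, Z), mul(add(SZ, SZ), add(SZ, Z))))
  [5] S(add(Z, mul(add(SZ, SZ), add(SZ, Z))))
  [6] S(mul(add(SZ, SZ), add(SZ, Z)))
  [7] S(mul(S(add(Z, SZ)), add(SZ, Z)))
  [8] S(add(add(SZ, Z), mul(add(Z, SZ), add(SZ, Z))))
  [9] S(add(S(add(Z, Z)), mul(add(Z, SZ), add(SZ, Z))))
  [10] S(S(add(add(Z, Z), mul(add(Z, SZ), add(SZ, Z)))))
  [11] S(S(add(Z, mul(add(Z, SZ), add(SZ, Z)))))
  [12] S(S(mul(add(Z, SZ), add(SZ, Z))))
  [13] S(S(mul(SZ, add(SZ, Z))))
  [14] S(S(add(add(SZ, Z), mul(Z, add(SZ, Z)))))
  [15] S(S(add(S(add(Z, Z)), mul(Z, add(SZ, Z)))))
  [16] S(S(S(add(add(Z, Z), mul(Z, add(SZ, Z))))))
  [17] S(S(S(add(Z, mul(Z, add(SZ, Z))))))
  [18] S(S(S(mul(Z, add(SZ, Z)))))
  [19] SSSZ

Term B:
  start: add(mul(add(Z, SSSZ), add(SZ, SZ)), mul(add(Z, SSZ), add(SSZ, Z)))
  [1] add(mul(SSSZ, add(SZ, SZ)), mul(add(Z, SSZ), add(SSZ, Z)))
  [2] add(add(add(SZ, SZ), mul(SSZ, add(SZ, SZ))), mul(add(Z, SSZ), add(SSZ, Z)))
  [3] add(add(S(add(Z, SZ)), mul(SSZ, add(SZ, SZ))), mul(add(Z, SSZ), add(SSZ, Z)))
  [4] add(S(add(add(Z, SZ), mul(SSZ, add(SZ, SZ)))), mul(add(Z, SSZ), add(SSZ, Z)))
  [5] S(add(add(add(Z, SZ), mul(SSZ, add(SZ, SZ))), mul(add(Z, SSZ), add(SSZ, Z))))
  [6] S(add(add(SZ, mul(SSZ, add(SZ, SZ))), mul(add(Z, SSZ), add(SSZ, Z))))
  [7] S(add(S(add(Z, mul(SSZ, add(SZ, SZ)))), mul(add(Z, SSZ), add(SSZ, Z))))
  [8] S(S(add(add(Z, mul(SSZ, add(SZ, SZ))), mul(add(Z, SSZ), add(SSZ, Z)))))
  [9] S(S(add(mul(SSZ, add(SZ, SZ)), mul(add(Z, SSZ), add(SSZ, Z)))))
  [10] S(S(add(add(add(SZ, SZ), mul(SZ, add(SZ, SZ))), mul(add(Z, SSZ), add(SSZ, Z)))))
  [11] S(S(add(add(S(add(Z, SZ)), mul(SZ, add(SZ, SZ))), mul(add(Z, SSZ), add(SSZ, Z)))))
  [12] S(S(add(S(add(add(Z, SZ), mul(SZ, add(SZ, SZ)))), mul(add(Z, SSZ), add(SSZ, Z)))))
  [13] S(S(S(add(add(add(Z, SZ), mul(SZ, add(SZ, SZ))), mul(add(Z, SSZ), add(SSZ, Z))))))
  [14] S(S(S(add(add(SZ, mul(SZ, add(SZ, SZ))), mul(add(Z, SSZ), add(SSZ, Z))))))
  [15] S(S(S(add(S(add(Z, mul(SZ, add(SZ, SZ)))), mul(add(Z, SSZ), add(SSZ, Z))))))
  [16] S(S(S(S(add(add(Z, mul(SZ, add(SZ, SZ))), mul(add(Z, SSZ), add(SSZ, Z)))))))
  [17] S(S(S(S(add(mul(SZ, add(SZ, SZ)), mul(add(Z, SSZ), add(SSZ, Z)))))))
  [18] S(S(S(S(add(add(add(SZ, SZ), mul(Z, add(SZ, SZ))), mul(add(Z, SSZ), add(SSZ, Z)))))))
  [19] S(S(S(S(add(add(S(add(Z, SZ)), mul(Z, add(SZ, SZ))), mul(add(Z, SSZ), add(SSZ, Z)))))))
  [20] S(S(S(S(add(S(add(add(Z, SZ), mul(Z, add(SZ, SZ)))), mul(add(Z, SSZ), add(SSZ, Z)))))))
  [21] S(S(S(S(S(add(add(add(Z, SZ), mul(Z, add(SZ, SZ))), mul(add(Z, SSZ), add(SSZ, Z))))))))
  [22] S(S(S(S(S(add(add(SZ, mul(Z, add(SZ, SZ))), mul(add(Z, SSZ), add(SSZ, Z))))))))
  [23] S(S(S(S(S(add(S(add(Z, mul(Z, add(SZ, SZ)))), mul(add(Z, SSZ), add(SSZ, Z))))))))
  [24] S(S(S(S(S(S(add(add(Z, mul(Z, add(SZ, SZ))), mul(add(Z, SSZ), add(SSZ, Z)))))))))
  [25] S(S(S(S(S(S(add(mul(Z, add(SZ, SZ)), mul(add(Z, SSZ), add(SSZ, Z)))))))))
  [26] S(S(S(S(S(S(add(Z, mul(add(Z, SSZ), add(SSZ, Z)))))))))
  [27] S(S(S(S(S(S(mul(add(Z, SSZ), add(SSZ, Z))))))))
  [28] S(S(S(S(S(S(mul(SSZ, add(SSZ, Z))))))))
  [29] S(S(S(S(S(S(add(add(SSZ, Z), mul(SZ, add(SSZ, Z)))))))))
  [30] S(S(S(S(S(S(add(S(add(SZ, Z)), mul(SZ, add(SSZ, Z)))))))))
  [31] S(S(S(S(S(S(S(add(add(SZ, Z), mul(SZ, add(SSZ, Z))))))))))
  [32] S(S(S(S(S(S(S(add(S(add(Z, Z)), mul(SZ, add(SSZ, Z))))))))))
  [33] S(S(S(S(S(S(S(S(add(add(Z, Z), mul(SZ, add(SSZ, Z)))))))))))
  [34] S(S(S(S(S(S(S(S(add(Z, mul(SZ, add(SSZ, Z)))))))))))
  [35] S(S(S(S(S(S(S(S(mul(SZ, add(SSZ, Z))))))))))
  [36] S(S(S(S(S(S(S(S(add(add(SSZ, Z), mul(Z, add(SSZ, Z)))))))))))
  [37] S(S(S(S(S(S(S(S(add(S(add(SZ, Z)), mul(Z, add(SSZ, Z)))))))))))
  [38] S(S(S(S(S(S(S(S(S(add(add(SZ, Z), mul(Z, add(SSZ, Z))))))))))))
  [39] S(S(S(S(S(S(S(S(S(add(S(add(Z, Z)), mul(Z, add(SSZ, Z))))))))))))
  [40] S(S(S(S(S(S(S(S(S(S(add(add(Z, Z), mul(Z, add(SSZ, Z)))))))))))))
  [41] S(S(S(S(S(S(S(S(S(S(add(Z, mul(Z, add(SSZ, Z)))))))))))))
  [42] S(S(S(S(S(S(S(S(S(S(mul(Z, add(SSZ, Z))))))))))))
  [43] S^10(Z)

Answer: DIFFERENT — A ⇓ SSSZ, B ⇓ S^10(Z)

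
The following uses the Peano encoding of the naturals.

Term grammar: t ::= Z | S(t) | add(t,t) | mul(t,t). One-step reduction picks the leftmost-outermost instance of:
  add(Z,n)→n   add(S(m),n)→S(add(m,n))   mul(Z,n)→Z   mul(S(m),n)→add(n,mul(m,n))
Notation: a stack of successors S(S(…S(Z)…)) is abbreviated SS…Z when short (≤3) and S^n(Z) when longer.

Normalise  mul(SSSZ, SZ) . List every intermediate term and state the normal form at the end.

Answer: normal form = SSSZ  (in 10 steps)

Reduction:
  start: mul(SSSZ, SZ)
  [1] add(SZ, mul(SSZ, SZ))
  [2] S(add(Z, mul(SSZ, SZ)))
  [3] S(mul(SSZ, SZ))
  [4] S(add(SZ, mul(SZ, SZ)))
  [5] S(S(add(Z, mul(SZ, SZ))))
  [6] S(S(mul(SZ, SZ)))
  [7] S(S(add(SZ, mul(Z, SZ))))
  [8] S(S(S(add(Z, mul(Z, SZ)))))
  [9] S(S(S(mul(Z, SZ))))
  [10] SSSZ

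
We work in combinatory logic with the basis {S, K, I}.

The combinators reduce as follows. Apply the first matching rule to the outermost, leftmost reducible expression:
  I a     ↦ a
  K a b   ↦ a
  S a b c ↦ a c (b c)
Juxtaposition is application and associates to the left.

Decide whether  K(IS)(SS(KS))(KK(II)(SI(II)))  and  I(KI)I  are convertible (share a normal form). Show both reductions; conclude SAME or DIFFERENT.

Answer: DIFFERENT — A ⇓ S(K(SII)), B ⇓ I

Working:
Term A:
  start: K(IS)(SS(KS))(KK(II)(SI(II)))
  [1] IS(KK(II)(SI(II)))
  [2] S(KK(II)(SI(II)))
  [3] S(K(SI(II)))
  [4] S(K(SII))

Term B:
  start: I(KI)I
  [1] KII
  [2] I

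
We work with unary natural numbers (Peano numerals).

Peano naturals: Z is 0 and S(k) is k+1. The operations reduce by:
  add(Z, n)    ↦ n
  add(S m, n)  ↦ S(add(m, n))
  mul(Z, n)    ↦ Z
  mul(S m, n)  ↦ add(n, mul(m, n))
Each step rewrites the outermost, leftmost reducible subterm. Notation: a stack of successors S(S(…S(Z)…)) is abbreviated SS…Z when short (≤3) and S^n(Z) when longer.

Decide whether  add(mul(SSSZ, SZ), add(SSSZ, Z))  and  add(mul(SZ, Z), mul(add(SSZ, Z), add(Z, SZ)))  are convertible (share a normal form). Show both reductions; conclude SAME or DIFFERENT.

Answer: DIFFERENT — A ⇓ S^6(Z), B ⇓ SSZ

Working:
Term A:
  start: add(mul(SSSZ, SZ), add(SSSZ, Z))
  step 1: add(add(SZ, mul(SSZ, SZ)), add(SSSZ, Z))
  step 2: add(S(add(Z, mul(SSZ, SZ))), add(SSSZ, Z))
  step 3: S(add(add(Z, mul(SSZ, SZ)), add(SSSZ, Z)))
  step 4: S(add(mul(SSZ, SZ), add(SSSZ, Z)))
  step 5: S(add(add(SZ, mul(SZ, SZ)), add(SSSZ, Z)))
  step 6: S(add(S(add(Z, mul(SZ, SZ))), add(SSSZ, Z)))
  step 7: S(S(add(add(Z, mul(SZ, SZ)), add(SSSZ, Z))))
  step 8: S(S(add(mul(SZ, SZ), add(SSSZ, Z))))
  step 9: S(S(add(add(SZ, mul(Z, SZ)), add(SSSZ, Z))))
  step 10: S(S(add(S(add(Z, mul(Z, SZ))), add(SSSZ, Z))))
  step 11: S(S(S(add(add(Z, mul(Z, SZ)), add(SSSZ, Z)))))
  step 12: S(S(S(add(mul(Z, SZ), add(SSSZ, Z)))))
  step 13: S(S(S(add(Z, add(SSSZ, Z)))))
  step 14: S(S(S(add(SSSZ, Z))))
  step 15: S(S(S(S(add(SSZ, Z)))))
  step 16: S(S(S(S(S(add(SZ, Z))))))
  step 17: S(S(S(S(S(S(add(Z, Z)))))))
  step 18: S^6(Z)

Term B:
  start: add(mul(SZ, Z), mul(add(SSZ, Z), add(Z, SZ)))
  step 1: add(add(Z, mul(Z, Z)), mul(add(SSZ, Z), add(Z, SZ)))
  step 2: add(mul(Z, Z), mul(add(SSZ, Z), add(Z, SZ)))
  step 3: add(Z, mul(add(SSZ, Z), add(Z, SZ)))
  step 4: mul(add(SSZ, Z), add(Z, SZ))
  step 5: mul(S(add(SZ, Z)), add(Z, SZ))
  step 6: add(add(Z, SZ), mul(add(SZ, Z), add(Z, SZ)))
  step 7: add(SZ, mul(add(SZ, Z), add(Z, SZ)))
  step 8: S(add(Z, mul(add(SZ, Z), add(Z, SZ))))
  step 9: S(mul(add(SZ, Z), add(Z, SZ)))
  step 10: S(mul(S(add(Z, Z)), add(Z, SZ)))
  step 11: S(add(add(Z, SZ), mul(add(Z, Z), add(Z, SZ))))
  step 12: S(add(SZ, mul(add(Z, Z), add(Z, SZ))))
  step 13: S(S(add(Z, mul(add(Z, Z), add(Z, SZ)))))
  step 14: S(S(mul(add(Z, Z), add(Z, SZ))))
  step 15: S(S(mul(Z, add(Z, SZ))))
  step 16: SSZ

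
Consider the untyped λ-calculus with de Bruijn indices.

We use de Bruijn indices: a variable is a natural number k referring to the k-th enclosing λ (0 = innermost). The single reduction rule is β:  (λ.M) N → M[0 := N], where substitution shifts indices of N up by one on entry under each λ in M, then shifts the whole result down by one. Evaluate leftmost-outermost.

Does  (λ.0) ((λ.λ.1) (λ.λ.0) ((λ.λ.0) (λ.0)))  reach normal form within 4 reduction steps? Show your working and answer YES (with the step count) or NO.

  start: (λ.0) ((λ.λ.1) (λ.λ.0) ((λ.λ.0) (λ.0)))
  [1] (λ.λ.1) (λ.λ.0) ((λ.λ.0) (λ.0))
  [2] (λ.λ.λ.0) ((λ.λ.0) (λ.0))
  [3] λ.λ.0

Answer: YES — reaches normal form λ.λ.0 in 3 ≤ 4 steps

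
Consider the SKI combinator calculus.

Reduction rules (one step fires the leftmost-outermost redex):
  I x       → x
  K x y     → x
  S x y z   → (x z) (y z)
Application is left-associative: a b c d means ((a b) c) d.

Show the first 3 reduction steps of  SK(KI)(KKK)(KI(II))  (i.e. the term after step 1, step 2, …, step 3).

Answer: after 3 steps: K(KI(II))

Derivation:
  start: SK(KI)(KKK)(KI(II))
  step 1: K(KKK)(KI(KKK))(KI(II))
  step 2: KKK(KI(II))
  step 3: K(KI(II))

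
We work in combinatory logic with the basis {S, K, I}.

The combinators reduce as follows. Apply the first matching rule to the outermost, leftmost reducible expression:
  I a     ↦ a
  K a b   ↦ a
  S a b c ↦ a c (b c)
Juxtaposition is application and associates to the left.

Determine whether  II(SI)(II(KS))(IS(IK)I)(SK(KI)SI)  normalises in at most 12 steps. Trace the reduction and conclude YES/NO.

  start: II(SI)(II(KS))(IS(IK)I)(SK(KI)SI)
  →1  I(SI)(II(KS))(IS(IK)I)(SK(KI)SI)
  →2  SI(II(KS))(IS(IK)I)(SK(KI)SI)
  →3  I(IS(IK)I)(II(KS)(IS(IK)I))(SK(KI)SI)
  →4  IS(IK)I(II(KS)(IS(IK)I))(SK(KI)SI)
  →5  S(IK)I(II(KS)(IS(IK)I))(SK(KI)SI)
  →6  IK(II(KS)(IS(IK)I))(I(II(KS)(IS(IK)I)))(SK(KI)SI)
  →7  K(II(KS)(IS(IK)I))(I(II(KS)(IS(IK)I)))(SK(KI)SI)
  →8  II(KS)(IS(IK)I)(SK(KI)SI)
  →9  I(KS)(IS(IK)I)(SK(KI)SI)
  →10  KS(IS(IK)I)(SK(KI)SI)
  →11  S(SK(KI)SI)
  →12  S(KS(KIS)I)

Answer: NO — after 12 steps the term is S(KS(KIS)I), not yet normal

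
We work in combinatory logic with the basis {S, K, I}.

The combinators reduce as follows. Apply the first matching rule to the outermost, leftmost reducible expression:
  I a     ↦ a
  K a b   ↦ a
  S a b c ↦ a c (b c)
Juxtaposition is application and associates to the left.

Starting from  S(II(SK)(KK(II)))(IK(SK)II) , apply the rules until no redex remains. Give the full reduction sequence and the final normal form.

  start: S(II(SK)(KK(II)))(IK(SK)II)
  step 1: S(I(SK)(KK(II)))(IK(SK)II)
  step 2: S(SK(KK(II)))(IK(SK)II)
  step 3: S(SKK)(IK(SK)II)
  step 4: S(SKK)(K(SK)II)
  step 5: S(SKK)(SKI)

Answer: normal form = S(SKK)(SKI)  (in 5 steps)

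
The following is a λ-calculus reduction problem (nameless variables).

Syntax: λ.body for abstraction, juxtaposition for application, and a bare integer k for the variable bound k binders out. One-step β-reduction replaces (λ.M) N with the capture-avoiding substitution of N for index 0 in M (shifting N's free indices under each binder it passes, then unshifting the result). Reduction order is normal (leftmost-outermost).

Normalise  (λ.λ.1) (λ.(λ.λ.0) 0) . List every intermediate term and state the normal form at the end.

Answer: normal form = λ.λ.λ.0  (in 2 steps)

Working:
  start: (λ.λ.1) (λ.(λ.λ.0) 0)
  →1  λ.λ.(λ.λ.0) 0
  →2  λ.λ.λ.0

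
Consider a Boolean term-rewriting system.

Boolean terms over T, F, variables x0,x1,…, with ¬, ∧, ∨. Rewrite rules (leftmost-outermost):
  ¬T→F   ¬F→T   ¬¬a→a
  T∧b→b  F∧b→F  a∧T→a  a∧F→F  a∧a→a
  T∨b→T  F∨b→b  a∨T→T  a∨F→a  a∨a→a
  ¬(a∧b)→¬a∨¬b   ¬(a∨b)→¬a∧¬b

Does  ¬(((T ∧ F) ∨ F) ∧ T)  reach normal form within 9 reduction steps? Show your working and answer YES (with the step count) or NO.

  start: ¬(((T ∧ F) ∨ F) ∧ T)
  [1] ¬((T ∧ F) ∨ F) ∨ ¬T
  [2] (¬(T ∧ F) ∧ ¬F) ∨ ¬T
  [3] ((¬T ∨ ¬F) ∧ ¬F) ∨ ¬T
  [4] ((F ∨ ¬F) ∧ ¬F) ∨ ¬T
  [5] (¬F ∧ ¬F) ∨ ¬T
  [6] ¬F ∨ ¬T
  [7] T ∨ ¬T
  [8] T

Answer: YES — reaches normal form T in 8 ≤ 9 steps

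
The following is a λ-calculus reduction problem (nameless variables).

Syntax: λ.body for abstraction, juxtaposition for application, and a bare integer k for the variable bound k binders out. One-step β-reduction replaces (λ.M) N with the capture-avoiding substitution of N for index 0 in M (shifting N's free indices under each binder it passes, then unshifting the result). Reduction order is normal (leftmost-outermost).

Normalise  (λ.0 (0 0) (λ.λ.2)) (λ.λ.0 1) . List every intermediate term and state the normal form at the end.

Answer: normal form = λ.λ.λ.0 1  (in 4 steps)

Reduction:
  start: (λ.0 (0 0) (λ.λ.2)) (λ.λ.0 1)
  →1  (λ.λ.0 1) ((λ.λ.0 1) (λ.λ.0 1)) (λ.λ.λ.λ.0 1)
  →2  (λ.0 ((λ.λ.0 1) (λ.λ.0 1))) (λ.λ.λ.λ.0 1)
  →3  (λ.λ.λ.λ.0 1) ((λ.λ.0 1) (λ.λ.0 1))
  →4  λ.λ.λ.0 1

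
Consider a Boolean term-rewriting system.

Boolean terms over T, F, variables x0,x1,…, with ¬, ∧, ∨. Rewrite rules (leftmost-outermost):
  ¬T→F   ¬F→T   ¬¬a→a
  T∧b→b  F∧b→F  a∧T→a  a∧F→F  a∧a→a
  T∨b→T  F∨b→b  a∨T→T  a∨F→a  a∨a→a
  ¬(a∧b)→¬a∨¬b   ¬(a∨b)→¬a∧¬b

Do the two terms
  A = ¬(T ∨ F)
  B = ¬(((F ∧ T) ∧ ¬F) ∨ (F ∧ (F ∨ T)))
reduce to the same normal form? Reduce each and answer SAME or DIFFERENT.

Term A:
  start: ¬(T ∨ F)
  [1] ¬T ∧ ¬F
  [2] F ∧ ¬F
  [3] F

Term B:
  start: ¬(((F ∧ T) ∧ ¬F) ∨ (F ∧ (F ∨ T)))
  [1] ¬((F ∧ T) ∧ ¬F) ∧ ¬(F ∧ (F ∨ T))
  [2] (¬(F ∧ T) ∨ ¬¬F) ∧ ¬(F ∧ (F ∨ T))
  [3] ((¬F ∨ ¬T) ∨ ¬¬F) ∧ ¬(F ∧ (F ∨ T))
  [4] ((T ∨ ¬T) ∨ ¬¬F) ∧ ¬(F ∧ (F ∨ T))
  [5] (T ∨ ¬¬F) ∧ ¬(F ∧ (F ∨ T))
  [6] T ∧ ¬(F ∧ (F ∨ T))
  [7] ¬(F ∧ (F ∨ T))
  [8] ¬F ∨ ¬(F ∨ T)
  [9] T ∨ ¬(F ∨ T)
  [10] T

Answer: DIFFERENT — A ⇓ F, B ⇓ T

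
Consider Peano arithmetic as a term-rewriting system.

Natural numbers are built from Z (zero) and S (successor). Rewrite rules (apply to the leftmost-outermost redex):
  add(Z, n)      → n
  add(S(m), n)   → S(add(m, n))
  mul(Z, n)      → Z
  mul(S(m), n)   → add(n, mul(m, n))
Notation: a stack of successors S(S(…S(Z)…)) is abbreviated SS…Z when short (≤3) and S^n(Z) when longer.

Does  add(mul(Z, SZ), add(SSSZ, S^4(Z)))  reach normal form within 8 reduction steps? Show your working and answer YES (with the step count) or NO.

Answer: YES — reaches normal form S^7(Z) in 6 ≤ 8 steps

Derivation:
  start: add(mul(Z, SZ), add(SSSZ, S^4(Z)))
  →1  add(Z, add(SSSZ, S^4(Z)))
  →2  add(SSSZ, S^4(Z))
  →3  S(add(SSZ, S^4(Z)))
  →4  S(S(add(SZ, S^4(Z))))
  →5  S(S(S(add(Z, S^4(Z)))))
  →6  S^7(Z)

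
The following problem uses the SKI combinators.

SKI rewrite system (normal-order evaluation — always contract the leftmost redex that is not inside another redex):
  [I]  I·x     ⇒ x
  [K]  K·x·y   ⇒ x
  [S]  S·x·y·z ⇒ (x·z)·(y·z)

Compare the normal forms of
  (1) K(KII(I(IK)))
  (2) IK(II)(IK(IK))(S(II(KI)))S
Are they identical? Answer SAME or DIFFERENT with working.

Term A:
  start: K(KII(I(IK)))
  step 1: K(I(I(IK)))
  step 2: K(I(IK))
  step 3: K(IK)
  step 4: KK

Term B:
  start: IK(II)(IK(IK))(S(II(KI)))S
  step 1: K(II)(IK(IK))(S(II(KI)))S
  step 2: II(S(II(KI)))S
  step 3: I(S(II(KI)))S
  step 4: S(II(KI))S
  step 5: S(I(KI))S
  step 6: S(KI)S

Answer: DIFFERENT — A ⇓ KK, B ⇓ S(KI)S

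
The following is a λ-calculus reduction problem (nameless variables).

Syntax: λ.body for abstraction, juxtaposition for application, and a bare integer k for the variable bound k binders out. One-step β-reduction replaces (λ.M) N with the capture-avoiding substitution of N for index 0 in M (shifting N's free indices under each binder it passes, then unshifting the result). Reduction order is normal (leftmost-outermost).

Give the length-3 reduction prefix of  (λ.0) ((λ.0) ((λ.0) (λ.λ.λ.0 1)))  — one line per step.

  start: (λ.0) ((λ.0) ((λ.0) (λ.λ.λ.0 1)))
  [1] (λ.0) ((λ.0) (λ.λ.λ.0 1))
  [2] (λ.0) (λ.λ.λ.0 1)
  [3] λ.λ.λ.0 1

Answer: after 3 steps: λ.λ.λ.0 1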